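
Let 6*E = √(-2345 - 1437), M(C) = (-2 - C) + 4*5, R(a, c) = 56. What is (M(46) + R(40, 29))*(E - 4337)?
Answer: -121436 + 14*I*√3782/3 ≈ -1.2144e+5 + 286.99*I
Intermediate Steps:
M(C) = 18 - C (M(C) = (-2 - C) + 20 = 18 - C)
E = I*√3782/6 (E = √(-2345 - 1437)/6 = √(-3782)/6 = (I*√3782)/6 = I*√3782/6 ≈ 10.25*I)
(M(46) + R(40, 29))*(E - 4337) = ((18 - 1*46) + 56)*(I*√3782/6 - 4337) = ((18 - 46) + 56)*(-4337 + I*√3782/6) = (-28 + 56)*(-4337 + I*√3782/6) = 28*(-4337 + I*√3782/6) = -121436 + 14*I*√3782/3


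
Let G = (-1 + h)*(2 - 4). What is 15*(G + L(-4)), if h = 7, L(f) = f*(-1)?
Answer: -120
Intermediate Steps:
L(f) = -f
G = -12 (G = (-1 + 7)*(2 - 4) = 6*(-2) = -12)
15*(G + L(-4)) = 15*(-12 - 1*(-4)) = 15*(-12 + 4) = 15*(-8) = -120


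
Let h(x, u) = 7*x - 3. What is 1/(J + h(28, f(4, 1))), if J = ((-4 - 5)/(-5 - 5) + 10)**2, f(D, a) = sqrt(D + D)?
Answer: 100/31181 ≈ 0.0032071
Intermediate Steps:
f(D, a) = sqrt(2)*sqrt(D) (f(D, a) = sqrt(2*D) = sqrt(2)*sqrt(D))
h(x, u) = -3 + 7*x
J = 11881/100 (J = (-9/(-10) + 10)**2 = (-9*(-1/10) + 10)**2 = (9/10 + 10)**2 = (109/10)**2 = 11881/100 ≈ 118.81)
1/(J + h(28, f(4, 1))) = 1/(11881/100 + (-3 + 7*28)) = 1/(11881/100 + (-3 + 196)) = 1/(11881/100 + 193) = 1/(31181/100) = 100/31181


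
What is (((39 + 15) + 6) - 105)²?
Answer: 2025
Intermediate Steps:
(((39 + 15) + 6) - 105)² = ((54 + 6) - 105)² = (60 - 105)² = (-45)² = 2025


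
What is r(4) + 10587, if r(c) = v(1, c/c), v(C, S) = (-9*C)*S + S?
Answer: 10579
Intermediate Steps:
v(C, S) = S - 9*C*S (v(C, S) = -9*C*S + S = S - 9*C*S)
r(c) = -8 (r(c) = (c/c)*(1 - 9*1) = 1*(1 - 9) = 1*(-8) = -8)
r(4) + 10587 = -8 + 10587 = 10579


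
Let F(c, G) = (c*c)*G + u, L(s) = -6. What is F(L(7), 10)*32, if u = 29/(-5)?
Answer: 56672/5 ≈ 11334.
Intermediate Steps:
u = -29/5 (u = 29*(-⅕) = -29/5 ≈ -5.8000)
F(c, G) = -29/5 + G*c² (F(c, G) = (c*c)*G - 29/5 = c²*G - 29/5 = G*c² - 29/5 = -29/5 + G*c²)
F(L(7), 10)*32 = (-29/5 + 10*(-6)²)*32 = (-29/5 + 10*36)*32 = (-29/5 + 360)*32 = (1771/5)*32 = 56672/5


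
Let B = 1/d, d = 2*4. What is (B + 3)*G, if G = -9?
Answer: -225/8 ≈ -28.125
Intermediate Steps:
d = 8
B = 1/8 ≈ 0.12500
(B + 3)*G = (1/8 + 3)*(-9) = (25/8)*(-9) = -225/8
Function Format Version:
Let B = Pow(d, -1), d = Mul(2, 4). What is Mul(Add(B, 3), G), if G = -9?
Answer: Rational(-225, 8) ≈ -28.125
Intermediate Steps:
d = 8
B = Rational(1, 8) (B = Pow(8, -1) = Rational(1, 8) ≈ 0.12500)
Mul(Add(B, 3), G) = Mul(Add(Rational(1, 8), 3), -9) = Mul(Rational(25, 8), -9) = Rational(-225, 8)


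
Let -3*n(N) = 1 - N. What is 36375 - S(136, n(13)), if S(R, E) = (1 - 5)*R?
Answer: 36919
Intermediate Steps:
n(N) = -1/3 + N/3 (n(N) = -(1 - N)/3 = -1/3 + N/3)
S(R, E) = -4*R
36375 - S(136, n(13)) = 36375 - (-4)*136 = 36375 - 1*(-544) = 36375 + 544 = 36919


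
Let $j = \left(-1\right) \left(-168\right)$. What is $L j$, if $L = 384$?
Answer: $64512$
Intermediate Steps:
$j = 168$
$L j = 384 \cdot 168 = 64512$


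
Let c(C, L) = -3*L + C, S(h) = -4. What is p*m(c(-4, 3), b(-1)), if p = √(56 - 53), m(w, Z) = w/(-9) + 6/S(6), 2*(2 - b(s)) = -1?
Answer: -√3/18 ≈ -0.096225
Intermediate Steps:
b(s) = 5/2 (b(s) = 2 - ½*(-1) = 2 + ½ = 5/2)
c(C, L) = C - 3*L
m(w, Z) = -3/2 - w/9 (m(w, Z) = w/(-9) + 6/(-4) = w*(-⅑) + 6*(-¼) = -w/9 - 3/2 = -3/2 - w/9)
p = √3 ≈ 1.7320
p*m(c(-4, 3), b(-1)) = √3*(-3/2 - (-4 - 3*3)/9) = √3*(-3/2 - (-4 - 9)/9) = √3*(-3/2 - ⅑*(-13)) = √3*(-3/2 + 13/9) = √3*(-1/18) = -√3/18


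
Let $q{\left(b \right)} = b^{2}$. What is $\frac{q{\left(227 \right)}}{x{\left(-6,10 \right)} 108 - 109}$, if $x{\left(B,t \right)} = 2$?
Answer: $\frac{51529}{107} \approx 481.58$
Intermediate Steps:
$\frac{q{\left(227 \right)}}{x{\left(-6,10 \right)} 108 - 109} = \frac{227^{2}}{2 \cdot 108 - 109} = \frac{51529}{216 - 109} = \frac{51529}{107}$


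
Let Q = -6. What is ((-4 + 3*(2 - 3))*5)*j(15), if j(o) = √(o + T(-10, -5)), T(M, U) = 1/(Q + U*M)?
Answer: -35*√7271/22 ≈ -135.66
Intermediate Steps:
T(M, U) = 1/(-6 + M*U) (T(M, U) = 1/(-6 + U*M) = 1/(-6 + M*U))
j(o) = √(1/44 + o) (j(o) = √(o + 1/(-6 - 10*(-5))) = √(o + 1/(-6 + 50)) = √(o + 1/44) = √(1/44 + o))
((-4 + 3*(2 - 3))*5)*j(15) = ((-4 + 3*(2 - 3))*5)*(√(11 + 484*15)/22) = ((-4 + 3*(-1))*5)*(√(11 + 7260)/22) = ((-4 - 3)*5)*(√7271/22) = (-7*5)*(√7271/22) = -35*√7271/22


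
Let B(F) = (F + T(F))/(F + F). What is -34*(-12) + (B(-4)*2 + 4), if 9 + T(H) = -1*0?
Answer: 1661/4 ≈ 415.25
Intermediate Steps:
T(H) = -9 (T(H) = -9 - 1*0 = -9 + 0 = -9)
B(F) = (-9 + F)/(2*F) (B(F) = (F - 9)/(F + F) = (-9 + F)/((2*F)) = (-9 + F)*(1/(2*F)) = (-9 + F)/(2*F))
-34*(-12) + (B(-4)*2 + 4) = -34*(-12) + (((½)*(-9 - 4)/(-4))*2 + 4) = 408 + (((½)*(-¼)*(-13))*2 + 4) = 408 + ((13/8)*2 + 4) = 408 + (13/4 + 4) = 408 + 29/4 = 1661/4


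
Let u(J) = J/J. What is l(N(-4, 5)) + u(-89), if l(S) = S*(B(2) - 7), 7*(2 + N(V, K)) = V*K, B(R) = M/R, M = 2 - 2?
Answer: 35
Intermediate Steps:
M = 0
B(R) = 0 (B(R) = 0/R = 0)
u(J) = 1
N(V, K) = -2 + K*V/7 (N(V, K) = -2 + (V*K)/7 = -2 + (K*V)/7 = -2 + K*V/7)
l(S) = -7*S (l(S) = S*(0 - 7) = S*(-7) = -7*S)
l(N(-4, 5)) + u(-89) = -7*(-2 + (⅐)*5*(-4)) + 1 = -7*(-2 - 20/7) + 1 = -7*(-34/7) + 1 = 34 + 1 = 35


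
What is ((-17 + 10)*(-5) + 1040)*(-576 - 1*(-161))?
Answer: -446125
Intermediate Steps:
((-17 + 10)*(-5) + 1040)*(-576 - 1*(-161)) = (-7*(-5) + 1040)*(-576 + 161) = (35 + 1040)*(-415) = 1075*(-415) = -446125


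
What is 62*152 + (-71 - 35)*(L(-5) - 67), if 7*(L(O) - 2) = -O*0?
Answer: 16314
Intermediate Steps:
L(O) = 2 (L(O) = 2 + (-O*0)/7 = 2 + (1/7)*0 = 2 + 0 = 2)
62*152 + (-71 - 35)*(L(-5) - 67) = 62*152 + (-71 - 35)*(2 - 67) = 9424 - 106*(-65) = 9424 + 6890 = 16314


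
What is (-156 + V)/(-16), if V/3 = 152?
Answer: -75/4 ≈ -18.750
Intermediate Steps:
V = 456 (V = 3*152 = 456)
(-156 + V)/(-16) = (-156 + 456)/(-16) = -1/16*300 = -75/4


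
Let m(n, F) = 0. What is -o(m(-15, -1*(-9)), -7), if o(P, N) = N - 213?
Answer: 220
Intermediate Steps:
o(P, N) = -213 + N
-o(m(-15, -1*(-9)), -7) = -(-213 - 7) = -1*(-220) = 220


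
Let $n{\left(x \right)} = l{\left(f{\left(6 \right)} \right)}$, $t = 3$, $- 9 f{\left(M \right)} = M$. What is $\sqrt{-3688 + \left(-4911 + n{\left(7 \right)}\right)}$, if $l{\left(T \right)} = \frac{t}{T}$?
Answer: $\frac{i \sqrt{34414}}{2} \approx 92.755 i$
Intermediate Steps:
$f{\left(M \right)} = - \frac{M}{9}$
$l{\left(T \right)} = \frac{3}{T}$
$n{\left(x \right)} = - \frac{9}{2}$ ($n{\left(x \right)} = \frac{3}{\left(- \frac{1}{9}\right) 6} = \frac{3}{- \frac{2}{3}} = 3 \left(- \frac{3}{2}\right) = - \frac{9}{2}$)
$\sqrt{-3688 + \left(-4911 + n{\left(7 \right)}\right)} = \sqrt{-3688 - \frac{9831}{2}} = \sqrt{- \frac{17207}{2}} = \frac{i \sqrt{34414}}{2}$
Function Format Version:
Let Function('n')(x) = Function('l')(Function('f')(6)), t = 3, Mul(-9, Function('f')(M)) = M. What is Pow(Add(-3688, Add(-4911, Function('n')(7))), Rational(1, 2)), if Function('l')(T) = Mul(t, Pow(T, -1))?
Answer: Mul(Rational(1, 2), I, Pow(34414, Rational(1, 2))) ≈ Mul(92.755, I)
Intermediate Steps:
Function('f')(M) = Mul(Rational(-1, 9), M)
Function('l')(T) = Mul(3, Pow(T, -1))
Function('n')(x) = Rational(-9, 2) (Function('n')(x) = Mul(3, Pow(Mul(Rational(-1, 9), 6), -1)) = Mul(3, Pow(Rational(-2, 3), -1)) = Mul(3, Rational(-3, 2)) = Rational(-9, 2))
Pow(Add(-3688, Add(-4911, Function('n')(7))), Rational(1, 2)) = Pow(Add(-3688, Add(-4911, Rational(-9, 2))), Rational(1, 2)) = Pow(Add(-3688, Rational(-9831, 2)), Rational(1, 2)) = Pow(Rational(-17207, 2), Rational(1, 2)) = Mul(Rational(1, 2), I, Pow(34414, Rational(1, 2)))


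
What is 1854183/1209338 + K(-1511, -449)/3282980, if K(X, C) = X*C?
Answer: 3453853884361/1985116233620 ≈ 1.7399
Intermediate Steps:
K(X, C) = C*X
1854183/1209338 + K(-1511, -449)/3282980 = 1854183/1209338 - 449*(-1511)/3282980 = 1854183*(1/1209338) + 678439*(1/3282980) = 1854183/1209338 + 678439/3282980 = 3453853884361/1985116233620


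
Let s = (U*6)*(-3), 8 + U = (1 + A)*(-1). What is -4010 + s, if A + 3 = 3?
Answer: -3848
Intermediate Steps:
A = 0 (A = -3 + 3 = 0)
U = -9 (U = -8 + (1 + 0)*(-1) = -8 + 1*(-1) = -8 - 1 = -9)
s = 162 (s = -9*6*(-3) = -54*(-3) = 162)
-4010 + s = -4010 + 162 = -3848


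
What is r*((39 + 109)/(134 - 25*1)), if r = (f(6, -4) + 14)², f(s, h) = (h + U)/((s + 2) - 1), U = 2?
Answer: 1363968/5341 ≈ 255.38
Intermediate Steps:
f(s, h) = (2 + h)/(1 + s) (f(s, h) = (h + 2)/((s + 2) - 1) = (2 + h)/((2 + s) - 1) = (2 + h)/(1 + s))
r = 9216/49 (r = ((2 - 4)/(1 + 6) + 14)² = (-2/7 + 14)² = (96/7)² = 9216/49 ≈ 188.08)
r*((39 + 109)/(134 - 25*1)) = 9216*((39 + 109)/(134 - 25*1))/49 = 9216*(148/(134 - 25))/49 = 9216*(148/109)/49 = 9216*(148*(1/109))/49 = (9216/49)*(148/109) = 1363968/5341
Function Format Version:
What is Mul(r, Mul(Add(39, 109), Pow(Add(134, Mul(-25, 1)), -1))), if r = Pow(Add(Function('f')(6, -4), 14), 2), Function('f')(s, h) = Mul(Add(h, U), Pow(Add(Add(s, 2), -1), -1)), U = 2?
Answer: Rational(1363968, 5341) ≈ 255.38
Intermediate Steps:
Function('f')(s, h) = Mul(Pow(Add(1, s), -1), Add(2, h)) (Function('f')(s, h) = Mul(Add(h, 2), Pow(Add(Add(s, 2), -1), -1)) = Mul(Add(2, h), Pow(Add(Add(2, s), -1), -1)) = Mul(Add(2, h), Pow(Add(1, s), -1)) = Mul(Pow(Add(1, s), -1), Add(2, h)))
r = Rational(9216, 49) (r = Pow(Add(Mul(Pow(Add(1, 6), -1), Add(2, -4)), 14), 2) = Pow(Add(Mul(Pow(7, -1), -2), 14), 2) = Pow(Add(Mul(Rational(1, 7), -2), 14), 2) = Pow(Add(Rational(-2, 7), 14), 2) = Pow(Rational(96, 7), 2) = Rational(9216, 49) ≈ 188.08)
Mul(r, Mul(Add(39, 109), Pow(Add(134, Mul(-25, 1)), -1))) = Mul(Rational(9216, 49), Mul(Add(39, 109), Pow(Add(134, Mul(-25, 1)), -1))) = Mul(Rational(9216, 49), Mul(148, Pow(Add(134, -25), -1))) = Mul(Rational(9216, 49), Mul(148, Pow(109, -1))) = Mul(Rational(9216, 49), Mul(148, Rational(1, 109))) = Mul(Rational(9216, 49), Rational(148, 109)) = Rational(1363968, 5341)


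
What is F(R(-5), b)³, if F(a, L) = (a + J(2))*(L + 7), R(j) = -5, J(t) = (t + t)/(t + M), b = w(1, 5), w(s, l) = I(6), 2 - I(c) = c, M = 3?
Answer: -250047/125 ≈ -2000.4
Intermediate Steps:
I(c) = 2 - c
w(s, l) = -4 (w(s, l) = 2 - 1*6 = 2 - 6 = -4)
b = -4
J(t) = 2*t/(3 + t) (J(t) = (t + t)/(t + 3) = (2*t)/(3 + t) = 2*t/(3 + t))
F(a, L) = (7 + L)*(⅘ + a) (F(a, L) = (a + 2*2/(3 + 2))*(L + 7) = (a + 2*2/5)*(7 + L) = (a + 2*2*(⅕))*(7 + L) = (a + ⅘)*(7 + L) = (⅘ + a)*(7 + L) = (7 + L)*(⅘ + a))
F(R(-5), b)³ = (28/5 + 7*(-5) + (⅘)*(-4) - 4*(-5))³ = (28/5 - 35 - 16/5 + 20)³ = (-63/5)³ = -250047/125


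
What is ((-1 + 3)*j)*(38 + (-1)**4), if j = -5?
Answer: -390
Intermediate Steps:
((-1 + 3)*j)*(38 + (-1)**4) = ((-1 + 3)*(-5))*(38 + (-1)**4) = (2*(-5))*(38 + 1) = -10*39 = -390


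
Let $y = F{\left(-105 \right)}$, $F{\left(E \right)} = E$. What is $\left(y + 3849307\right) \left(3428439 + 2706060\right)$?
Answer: $23612925819798$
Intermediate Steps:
$y = -105$
$\left(y + 3849307\right) \left(3428439 + 2706060\right) = \left(-105 + 3849307\right) \left(3428439 + 2706060\right) = 3849202 \cdot 6134499 = 23612925819798$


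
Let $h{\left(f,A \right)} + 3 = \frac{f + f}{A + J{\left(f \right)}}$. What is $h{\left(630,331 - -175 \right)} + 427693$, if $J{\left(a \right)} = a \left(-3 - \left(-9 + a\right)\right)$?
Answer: $\frac{83958540200}{196307} \approx 4.2769 \cdot 10^{5}$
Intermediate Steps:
$J{\left(a \right)} = a \left(6 - a\right)$ ($J{\left(a \right)} = a \left(-3 - \left(-9 + a\right)\right) = a \left(6 - a\right)$)
$h{\left(f,A \right)} = -3 + \frac{2 f}{A + f \left(6 - f\right)}$ ($h{\left(f,A \right)} = -3 + \frac{f + f}{A + f \left(6 - f\right)} = -3 + \frac{2 f}{A + f \left(6 - f\right)}$)
$h{\left(630,331 - -175 \right)} + 427693 = \frac{- 3 \left(331 - -175\right) + 2 \cdot 630 + 3 \cdot 630 \left(-6 + 630\right)}{\left(331 - -175\right) - 630 \left(-6 + 630\right)} + 427693 = \frac{- 3 \left(331 + 175\right) + 1260 + 3 \cdot 630 \cdot 624}{\left(331 + 175\right) - 630 \cdot 624} + 427693 = \frac{\left(-3\right) 506 + 1260 + 1179360}{506 - 393120} + 427693 = \frac{-1518 + 1260 + 1179360}{-392614} + 427693 = \left(- \frac{1}{392614}\right) 1179102 + 427693 = - \frac{589551}{196307} + 427693 = \frac{83958540200}{196307}$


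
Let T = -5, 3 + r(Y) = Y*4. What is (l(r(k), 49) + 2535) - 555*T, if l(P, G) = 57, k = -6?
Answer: 5367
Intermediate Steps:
r(Y) = -3 + 4*Y (r(Y) = -3 + Y*4 = -3 + 4*Y)
(l(r(k), 49) + 2535) - 555*T = (57 + 2535) - 555*(-5) = 2592 + 2775 = 5367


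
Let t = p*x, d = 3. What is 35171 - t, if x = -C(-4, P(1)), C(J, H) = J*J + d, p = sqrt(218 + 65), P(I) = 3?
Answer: 35171 + 19*sqrt(283) ≈ 35491.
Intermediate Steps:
p = sqrt(283) ≈ 16.823
C(J, H) = 3 + J**2 (C(J, H) = J*J + 3 = J**2 + 3 = 3 + J**2)
x = -19 (x = -(3 + (-4)**2) = -(3 + 16) = -1*19 = -19)
t = -19*sqrt(283) (t = sqrt(283)*(-19) = -19*sqrt(283) ≈ -319.63)
35171 - t = 35171 - (-19)*sqrt(283) = 35171 + 19*sqrt(283)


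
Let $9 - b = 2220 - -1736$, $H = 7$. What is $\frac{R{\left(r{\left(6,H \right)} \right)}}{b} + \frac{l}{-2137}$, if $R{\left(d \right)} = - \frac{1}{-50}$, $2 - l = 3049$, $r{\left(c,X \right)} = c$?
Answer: $\frac{601323313}{421736950} \approx 1.4258$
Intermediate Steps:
$b = -3947$ ($b = 9 - \left(2220 - -1736\right) = 9 - \left(2220 + 1736\right) = 9 - 3956 = -3947$)
$l = -3047$ ($l = 2 - 3049 = -3047$)
$R{\left(d \right)} = \frac{1}{50}$ ($R{\left(d \right)} = \left(-1\right) \left(- \frac{1}{50}\right) = \frac{1}{50}$)
$\frac{R{\left(r{\left(6,H \right)} \right)}}{b} + \frac{l}{-2137} = \frac{1}{50 \left(-3947\right)} - \frac{3047}{-2137} = \frac{1}{50} \left(- \frac{1}{3947}\right) - - \frac{3047}{2137} = - \frac{1}{197350} + \frac{3047}{2137} = \frac{601323313}{421736950}$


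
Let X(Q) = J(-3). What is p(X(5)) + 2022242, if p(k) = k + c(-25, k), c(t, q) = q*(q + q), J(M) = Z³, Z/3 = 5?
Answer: 24806867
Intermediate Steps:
Z = 15 (Z = 3*5 = 15)
J(M) = 3375 (J(M) = 15³ = 3375)
X(Q) = 3375
c(t, q) = 2*q² (c(t, q) = q*(2*q) = 2*q²)
p(k) = k + 2*k²
p(X(5)) + 2022242 = 3375*(1 + 2*3375) + 2022242 = 3375*(1 + 6750) + 2022242 = 3375*6751 + 2022242 = 22784625 + 2022242 = 24806867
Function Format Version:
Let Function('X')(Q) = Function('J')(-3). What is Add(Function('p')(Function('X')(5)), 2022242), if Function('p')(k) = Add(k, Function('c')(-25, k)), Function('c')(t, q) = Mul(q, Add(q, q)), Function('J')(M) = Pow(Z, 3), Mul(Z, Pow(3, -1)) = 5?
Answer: 24806867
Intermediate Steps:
Z = 15 (Z = Mul(3, 5) = 15)
Function('J')(M) = 3375 (Function('J')(M) = Pow(15, 3) = 3375)
Function('X')(Q) = 3375
Function('c')(t, q) = Mul(2, Pow(q, 2)) (Function('c')(t, q) = Mul(q, Mul(2, q)) = Mul(2, Pow(q, 2)))
Function('p')(k) = Add(k, Mul(2, Pow(k, 2)))
Add(Function('p')(Function('X')(5)), 2022242) = Add(Mul(3375, Add(1, Mul(2, 3375))), 2022242) = Add(Mul(3375, Add(1, 6750)), 2022242) = Add(Mul(3375, 6751), 2022242) = Add(22784625, 2022242) = 24806867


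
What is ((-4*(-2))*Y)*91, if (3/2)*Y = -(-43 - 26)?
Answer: 33488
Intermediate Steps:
Y = 46 (Y = 2*(-(-43 - 26))/3 = 2*(-1*(-69))/3 = (2/3)*69 = 46)
((-4*(-2))*Y)*91 = (-4*(-2)*46)*91 = (8*46)*91 = 368*91 = 33488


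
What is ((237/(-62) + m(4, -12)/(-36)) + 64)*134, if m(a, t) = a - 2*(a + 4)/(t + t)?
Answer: 6734840/837 ≈ 8046.4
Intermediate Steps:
m(a, t) = a - (4 + a)/t (m(a, t) = a - 2*(4 + a)/(2*t) = a - 2*(4 + a)*1/(2*t) = a - (4 + a)/t)
((237/(-62) + m(4, -12)/(-36)) + 64)*134 = ((237/(-62) + ((-4 - 1*4 + 4*(-12))/(-12))/(-36)) + 64)*134 = ((237*(-1/62) - (-4 - 4 - 48)/12*(-1/36)) + 64)*134 = ((-237/62 - 1/12*(-56)*(-1/36)) + 64)*134 = ((-237/62 + (14/3)*(-1/36)) + 64)*134 = ((-237/62 - 7/54) + 64)*134 = (-3308/837 + 64)*134 = (50260/837)*134 = 6734840/837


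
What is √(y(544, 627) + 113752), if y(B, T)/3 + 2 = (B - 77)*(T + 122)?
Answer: √1163095 ≈ 1078.5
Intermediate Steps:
y(B, T) = -6 + 3*(-77 + B)*(122 + T) (y(B, T) = -6 + 3*((B - 77)*(T + 122)) = -6 + 3*((-77 + B)*(122 + T)) = -6 + 3*(-77 + B)*(122 + T))
√(y(544, 627) + 113752) = √((-28188 - 231*627 + 366*544 + 3*544*627) + 113752) = √((-28188 - 144837 + 199104 + 1023264) + 113752) = √(1049343 + 113752) = √1163095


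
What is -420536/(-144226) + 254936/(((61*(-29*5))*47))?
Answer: 69027361852/29978455795 ≈ 2.3026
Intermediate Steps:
-420536/(-144226) + 254936/(((61*(-29*5))*47)) = -420536*(-1/144226) + 254936/(((61*(-145))*47)) = 210268/72113 + 254936/((-8845*47)) = 210268/72113 + 254936/(-415715) = 210268/72113 + 254936*(-1/415715) = 210268/72113 - 254936/415715 = 69027361852/29978455795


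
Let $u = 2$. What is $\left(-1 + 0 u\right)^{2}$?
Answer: $1$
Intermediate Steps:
$\left(-1 + 0 u\right)^{2} = \left(-1 + 0 \cdot 2\right)^{2} = \left(-1 + 0\right)^{2} = \left(-1\right)^{2} = 1$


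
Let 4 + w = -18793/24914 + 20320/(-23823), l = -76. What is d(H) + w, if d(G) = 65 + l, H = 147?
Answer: -9856851449/593526222 ≈ -16.607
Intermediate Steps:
d(G) = -11 (d(G) = 65 - 76 = -11)
w = -3328063007/593526222 (w = -4 + (-18793/24914 + 20320/(-23823)) = -4 + (-18793*1/24914 + 20320*(-1/23823)) = -4 + (-18793/24914 - 20320/23823) = -4 - 953958119/593526222 = -3328063007/593526222 ≈ -5.6073)
d(H) + w = -11 - 3328063007/593526222 = -9856851449/593526222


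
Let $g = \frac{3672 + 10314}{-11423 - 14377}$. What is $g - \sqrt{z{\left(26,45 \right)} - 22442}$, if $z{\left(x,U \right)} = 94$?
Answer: $- \frac{2331}{4300} - 2 i \sqrt{5587} \approx -0.54209 - 149.49 i$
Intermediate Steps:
$g = - \frac{2331}{4300}$ ($g = \frac{13986}{-25800} = 13986 \left(- \frac{1}{25800}\right) = - \frac{2331}{4300} \approx -0.54209$)
$g - \sqrt{z{\left(26,45 \right)} - 22442} = - \frac{2331}{4300} - \sqrt{94 - 22442} = - \frac{2331}{4300} - \sqrt{-22348} = - \frac{2331}{4300} - 2 i \sqrt{5587}$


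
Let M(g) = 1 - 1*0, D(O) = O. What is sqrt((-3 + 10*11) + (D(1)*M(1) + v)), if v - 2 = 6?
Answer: 2*sqrt(29) ≈ 10.770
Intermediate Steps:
M(g) = 1 (M(g) = 1 + 0 = 1)
v = 8 (v = 2 + 6 = 8)
sqrt((-3 + 10*11) + (D(1)*M(1) + v)) = sqrt((-3 + 10*11) + (1*1 + 8)) = sqrt((-3 + 110) + (1 + 8)) = sqrt(107 + 9) = sqrt(116) = 2*sqrt(29)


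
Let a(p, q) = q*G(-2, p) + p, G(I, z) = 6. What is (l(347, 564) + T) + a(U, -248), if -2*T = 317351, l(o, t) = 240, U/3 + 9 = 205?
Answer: -318671/2 ≈ -1.5934e+5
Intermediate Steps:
U = 588 (U = -27 + 3*205 = -27 + 615 = 588)
T = -317351/2 (T = -1/2*317351 = -317351/2 ≈ -1.5868e+5)
a(p, q) = p + 6*q (a(p, q) = q*6 + p = 6*q + p = p + 6*q)
(l(347, 564) + T) + a(U, -248) = (240 - 317351/2) + (588 + 6*(-248)) = -316871/2 + (588 - 1488) = -316871/2 - 900 = -318671/2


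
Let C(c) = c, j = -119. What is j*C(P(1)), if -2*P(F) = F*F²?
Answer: 119/2 ≈ 59.500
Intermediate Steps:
P(F) = -F³/2 (P(F) = -F*F²/2 = -F³/2)
j*C(P(1)) = -(-119)*1³/2 = -(-119)/2 = -119*(-½) = 119/2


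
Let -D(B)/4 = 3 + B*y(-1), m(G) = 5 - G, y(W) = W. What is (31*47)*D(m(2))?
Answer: 0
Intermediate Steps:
D(B) = -12 + 4*B (D(B) = -4*(3 + B*(-1)) = -4*(3 - B) = -12 + 4*B)
(31*47)*D(m(2)) = (31*47)*(-12 + 4*(5 - 1*2)) = 1457*(-12 + 4*(5 - 2)) = 1457*(-12 + 4*3) = 1457*(-12 + 12) = 1457*0 = 0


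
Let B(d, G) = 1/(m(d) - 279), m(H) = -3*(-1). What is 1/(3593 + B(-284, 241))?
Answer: 276/991667 ≈ 0.00027832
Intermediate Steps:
m(H) = 3
B(d, G) = -1/276 (B(d, G) = 1/(3 - 279) = 1/(-276) = -1/276)
1/(3593 + B(-284, 241)) = 1/(3593 - 1/276) = 1/(991667/276) = 276/991667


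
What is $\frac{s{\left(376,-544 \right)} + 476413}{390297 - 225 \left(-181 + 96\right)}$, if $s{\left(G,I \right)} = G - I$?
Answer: $\frac{159111}{136474} \approx 1.1659$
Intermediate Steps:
$\frac{s{\left(376,-544 \right)} + 476413}{390297 - 225 \left(-181 + 96\right)} = \frac{\left(376 - -544\right) + 476413}{390297 - 225 \left(-181 + 96\right)} = \frac{\left(376 + 544\right) + 476413}{390297 - -19125} = \frac{920 + 476413}{390297 + 19125} = \frac{477333}{409422} = 477333 \cdot \frac{1}{409422} = \frac{159111}{136474}$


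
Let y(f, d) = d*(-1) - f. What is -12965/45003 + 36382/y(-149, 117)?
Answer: 818442133/720048 ≈ 1136.6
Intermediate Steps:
y(f, d) = -d - f
-12965/45003 + 36382/y(-149, 117) = -12965/45003 + 36382/(-1*117 - 1*(-149)) = -12965*1/45003 + 36382/(-117 + 149) = -12965/45003 + 36382/32 = -12965/45003 + 36382*(1/32) = -12965/45003 + 18191/16 = 818442133/720048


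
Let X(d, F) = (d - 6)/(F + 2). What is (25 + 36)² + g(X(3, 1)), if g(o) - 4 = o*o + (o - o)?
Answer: 3726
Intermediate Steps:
X(d, F) = (-6 + d)/(2 + F)
g(o) = 4 + o² (g(o) = 4 + (o*o + (o - o)) = 4 + (o² + 0) = 4 + o²)
(25 + 36)² + g(X(3, 1)) = (25 + 36)² + (4 + ((-6 + 3)/(2 + 1))²) = 61² + (4 + (-3/3)²) = 3721 + (4 + ((⅓)*(-3))²) = 3721 + (4 + (-1)²) = 3721 + (4 + 1) = 3721 + 5 = 3726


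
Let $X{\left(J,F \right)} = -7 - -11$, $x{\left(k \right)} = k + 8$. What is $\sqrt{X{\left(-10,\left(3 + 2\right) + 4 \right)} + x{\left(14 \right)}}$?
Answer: $\sqrt{26} \approx 5.099$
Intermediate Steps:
$x{\left(k \right)} = 8 + k$
$X{\left(J,F \right)} = 4$ ($X{\left(J,F \right)} = -7 + 11 = 4$)
$\sqrt{X{\left(-10,\left(3 + 2\right) + 4 \right)} + x{\left(14 \right)}} = \sqrt{4 + \left(8 + 14\right)} = \sqrt{4 + 22} = \sqrt{26}$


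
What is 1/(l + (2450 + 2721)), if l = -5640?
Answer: -1/469 ≈ -0.0021322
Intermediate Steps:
1/(l + (2450 + 2721)) = 1/(-5640 + (2450 + 2721)) = 1/(-5640 + 5171) = 1/(-469) = -1/469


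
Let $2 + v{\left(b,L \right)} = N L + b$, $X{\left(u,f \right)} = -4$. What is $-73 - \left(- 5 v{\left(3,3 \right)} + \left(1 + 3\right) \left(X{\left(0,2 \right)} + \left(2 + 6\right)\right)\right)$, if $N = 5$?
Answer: $-9$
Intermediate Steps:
$v{\left(b,L \right)} = -2 + b + 5 L$ ($v{\left(b,L \right)} = -2 + \left(5 L + b\right) = -2 + \left(b + 5 L\right) = -2 + b + 5 L$)
$-73 - \left(- 5 v{\left(3,3 \right)} + \left(1 + 3\right) \left(X{\left(0,2 \right)} + \left(2 + 6\right)\right)\right) = -73 - \left(- 5 \left(-2 + 3 + 5 \cdot 3\right) + \left(1 + 3\right) \left(-4 + \left(2 + 6\right)\right)\right) = -73 - \left(- 5 \left(-2 + 3 + 15\right) + 4 \left(-4 + 8\right)\right) = -73 - \left(\left(-5\right) 16 + 4 \cdot 4\right) = -73 - \left(-80 + 16\right) = -73 - -64 = -73 + 64 = -9$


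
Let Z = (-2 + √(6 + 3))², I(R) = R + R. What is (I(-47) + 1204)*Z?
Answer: 1110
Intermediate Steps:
I(R) = 2*R
Z = 1 (Z = (-2 + √9)² = (-2 + 3)² = 1² = 1)
(I(-47) + 1204)*Z = (2*(-47) + 1204)*1 = (-94 + 1204)*1 = 1110*1 = 1110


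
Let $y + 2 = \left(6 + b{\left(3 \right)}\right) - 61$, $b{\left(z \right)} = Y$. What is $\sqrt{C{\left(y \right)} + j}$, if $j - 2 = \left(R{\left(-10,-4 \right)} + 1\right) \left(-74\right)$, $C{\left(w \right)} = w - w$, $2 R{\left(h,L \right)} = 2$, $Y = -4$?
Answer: $i \sqrt{146} \approx 12.083 i$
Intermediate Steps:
$R{\left(h,L \right)} = 1$ ($R{\left(h,L \right)} = \frac{1}{2} \cdot 2 = 1$)
$b{\left(z \right)} = -4$
$y = -61$ ($y = -2 + \left(\left(6 - 4\right) - 61\right) = -2 + \left(2 - 61\right) = -2 - 59 = -61$)
$C{\left(w \right)} = 0$
$j = -146$ ($j = 2 + \left(1 + 1\right) \left(-74\right) = 2 + 2 \left(-74\right) = 2 - 148 = -146$)
$\sqrt{C{\left(y \right)} + j} = \sqrt{0 - 146} = \sqrt{-146} = i \sqrt{146}$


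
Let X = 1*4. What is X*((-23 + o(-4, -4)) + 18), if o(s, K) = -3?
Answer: -32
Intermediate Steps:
X = 4
X*((-23 + o(-4, -4)) + 18) = 4*((-23 - 3) + 18) = 4*(-26 + 18) = 4*(-8) = -32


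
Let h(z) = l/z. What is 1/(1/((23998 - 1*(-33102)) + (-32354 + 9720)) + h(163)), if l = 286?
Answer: 5617958/9857439 ≈ 0.56992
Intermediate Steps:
h(z) = 286/z
1/(1/((23998 - 1*(-33102)) + (-32354 + 9720)) + h(163)) = 1/(1/((23998 - 1*(-33102)) + (-32354 + 9720)) + 286/163) = 1/(1/((23998 + 33102) - 22634) + 286*(1/163)) = 1/(1/(57100 - 22634) + 286/163) = 1/(1/34466 + 286/163) = 1/(9857439/5617958) = 5617958/9857439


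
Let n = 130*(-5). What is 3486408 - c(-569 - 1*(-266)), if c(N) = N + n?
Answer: 3487361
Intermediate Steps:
n = -650
c(N) = -650 + N (c(N) = N - 650 = -650 + N)
3486408 - c(-569 - 1*(-266)) = 3486408 - (-650 + (-569 - 1*(-266))) = 3486408 - (-650 + (-569 + 266)) = 3486408 - (-650 - 303) = 3486408 - 1*(-953) = 3486408 + 953 = 3487361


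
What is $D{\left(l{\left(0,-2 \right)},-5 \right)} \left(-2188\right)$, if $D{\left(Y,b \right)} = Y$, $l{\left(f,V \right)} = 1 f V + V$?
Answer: $4376$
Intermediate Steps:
$l{\left(f,V \right)} = V + V f$ ($l{\left(f,V \right)} = f V + V = V f + V = V + V f$)
$D{\left(l{\left(0,-2 \right)},-5 \right)} \left(-2188\right) = - 2 \left(1 + 0\right) \left(-2188\right) = \left(-2\right) 1 \left(-2188\right) = \left(-2\right) \left(-2188\right) = 4376$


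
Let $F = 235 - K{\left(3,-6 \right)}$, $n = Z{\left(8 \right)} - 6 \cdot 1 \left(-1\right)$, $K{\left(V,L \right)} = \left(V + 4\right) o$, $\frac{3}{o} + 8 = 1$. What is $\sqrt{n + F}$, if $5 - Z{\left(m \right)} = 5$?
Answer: $2 \sqrt{61} \approx 15.62$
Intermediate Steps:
$o = - \frac{3}{7}$ ($o = \frac{3}{-8 + 1} = \frac{3}{-7} = 3 \left(- \frac{1}{7}\right) = - \frac{3}{7} \approx -0.42857$)
$Z{\left(m \right)} = 0$ ($Z{\left(m \right)} = 5 - 5 = 0$)
$K{\left(V,L \right)} = - \frac{12}{7} - \frac{3 V}{7}$ ($K{\left(V,L \right)} = \left(V + 4\right) \left(- \frac{3}{7}\right) = \left(4 + V\right) \left(- \frac{3}{7}\right) = - \frac{12}{7} - \frac{3 V}{7}$)
$n = 6$ ($n = 0 - 6 \cdot 1 \left(-1\right) = 0 - 6 \left(-1\right) = 0 - -6 = 0 + 6 = 6$)
$F = 238$ ($F = 235 - \left(- \frac{12}{7} - \frac{9}{7}\right) = 235 - -3 = 235 + 3 = 238$)
$\sqrt{n + F} = \sqrt{6 + 238} = \sqrt{244} = 2 \sqrt{61}$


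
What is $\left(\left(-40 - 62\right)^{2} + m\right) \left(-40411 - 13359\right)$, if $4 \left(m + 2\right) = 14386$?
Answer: $-752699345$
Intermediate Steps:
$m = \frac{7189}{2}$ ($m = -2 + \frac{1}{4} \cdot 14386 = -2 + \frac{7193}{2} = \frac{7189}{2} \approx 3594.5$)
$\left(\left(-40 - 62\right)^{2} + m\right) \left(-40411 - 13359\right) = \left(\left(-40 - 62\right)^{2} + \frac{7189}{2}\right) \left(-40411 - 13359\right) = \left(\left(-102\right)^{2} + \frac{7189}{2}\right) \left(-53770\right) = \left(10404 + \frac{7189}{2}\right) \left(-53770\right) = \frac{27997}{2} \left(-53770\right) = -752699345$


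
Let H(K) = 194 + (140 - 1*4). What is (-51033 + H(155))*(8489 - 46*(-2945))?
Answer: -7299153177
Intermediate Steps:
H(K) = 330 (H(K) = 194 + (140 - 4) = 194 + 136 = 330)
(-51033 + H(155))*(8489 - 46*(-2945)) = (-51033 + 330)*(8489 - 46*(-2945)) = -50703*(8489 + 135470) = -50703*143959 = -7299153177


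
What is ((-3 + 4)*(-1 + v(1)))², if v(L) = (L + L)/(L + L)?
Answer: 0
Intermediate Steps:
v(L) = 1 (v(L) = (2*L)/((2*L)) = (2*L)*(1/(2*L)) = 1)
((-3 + 4)*(-1 + v(1)))² = ((-3 + 4)*(-1 + 1))² = (1*0)² = 0² = 0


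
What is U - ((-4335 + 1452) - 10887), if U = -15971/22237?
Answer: 306187519/22237 ≈ 13769.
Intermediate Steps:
U = -15971/22237 (U = -15971*1/22237 = -15971/22237 ≈ -0.71822)
U - ((-4335 + 1452) - 10887) = -15971/22237 - ((-4335 + 1452) - 10887) = -15971/22237 - (-2883 - 10887) = -15971/22237 - 1*(-13770) = -15971/22237 + 13770 = 306187519/22237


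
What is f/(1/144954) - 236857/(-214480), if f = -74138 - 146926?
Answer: -6872820939054023/214480 ≈ -3.2044e+10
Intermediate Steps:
f = -221064
f/(1/144954) - 236857/(-214480) = -221064/(1/144954) - 236857/(-214480) = -221064/1/144954 - 236857*(-1/214480) = -221064*144954 + 236857/214480 = -32044111056 + 236857/214480 = -6872820939054023/214480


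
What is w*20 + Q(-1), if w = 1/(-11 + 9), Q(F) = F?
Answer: -11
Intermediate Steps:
w = -½ (w = 1/(-2) = -½ ≈ -0.50000)
w*20 + Q(-1) = -½*20 - 1 = -10 - 1 = -11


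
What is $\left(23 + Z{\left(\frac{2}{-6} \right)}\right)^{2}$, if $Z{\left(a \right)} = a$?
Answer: $\frac{4624}{9} \approx 513.78$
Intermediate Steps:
$\left(23 + Z{\left(\frac{2}{-6} \right)}\right)^{2} = \left(23 + \frac{2}{-6}\right)^{2} = \left(23 + 2 \left(- \frac{1}{6}\right)\right)^{2} = \left(23 - \frac{1}{3}\right)^{2} = \left(\frac{68}{3}\right)^{2} = \frac{4624}{9}$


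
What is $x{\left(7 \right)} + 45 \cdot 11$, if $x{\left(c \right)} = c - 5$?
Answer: $497$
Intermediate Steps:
$x{\left(c \right)} = -5 + c$
$x{\left(7 \right)} + 45 \cdot 11 = \left(-5 + 7\right) + 45 \cdot 11 = 2 + 495 = 497$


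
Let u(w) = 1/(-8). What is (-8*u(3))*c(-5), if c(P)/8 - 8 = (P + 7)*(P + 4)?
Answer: 48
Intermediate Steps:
c(P) = 64 + 8*(4 + P)*(7 + P) (c(P) = 64 + 8*((P + 7)*(P + 4)) = 64 + 8*((7 + P)*(4 + P)) = 64 + 8*((4 + P)*(7 + P)) = 64 + 8*(4 + P)*(7 + P))
u(w) = -⅛
(-8*u(3))*c(-5) = (-8*(-⅛))*(288 + 8*(-5)² + 88*(-5)) = 1*(288 + 8*25 - 440) = 1*(288 + 200 - 440) = 1*48 = 48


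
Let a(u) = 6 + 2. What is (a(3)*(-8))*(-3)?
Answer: 192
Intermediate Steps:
a(u) = 8
(a(3)*(-8))*(-3) = (8*(-8))*(-3) = -64*(-3) = 192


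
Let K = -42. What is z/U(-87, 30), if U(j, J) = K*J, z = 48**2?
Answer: -64/35 ≈ -1.8286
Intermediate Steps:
z = 2304
U(j, J) = -42*J
z/U(-87, 30) = 2304/((-42*30)) = 2304/(-1260) = 2304*(-1/1260) = -64/35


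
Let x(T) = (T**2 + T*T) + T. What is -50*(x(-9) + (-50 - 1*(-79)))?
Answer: -9100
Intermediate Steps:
x(T) = T + 2*T**2 (x(T) = (T**2 + T**2) + T = 2*T**2 + T = T + 2*T**2)
-50*(x(-9) + (-50 - 1*(-79))) = -50*(-9*(1 + 2*(-9)) + (-50 - 1*(-79))) = -50*(-9*(1 - 18) + (-50 + 79)) = -50*(-9*(-17) + 29) = -50*(153 + 29) = -50*182 = -9100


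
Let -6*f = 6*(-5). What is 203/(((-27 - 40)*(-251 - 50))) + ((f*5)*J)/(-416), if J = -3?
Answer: 228139/1198496 ≈ 0.19035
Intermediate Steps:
f = 5 (f = -(-5) = -⅙*(-30) = 5)
203/(((-27 - 40)*(-251 - 50))) + ((f*5)*J)/(-416) = 203/(((-27 - 40)*(-251 - 50))) + ((5*5)*(-3))/(-416) = 203/((-67*(-301))) + (25*(-3))*(-1/416) = 203/20167 - 75*(-1/416) = 203*(1/20167) + 75/416 = 29/2881 + 75/416 = 228139/1198496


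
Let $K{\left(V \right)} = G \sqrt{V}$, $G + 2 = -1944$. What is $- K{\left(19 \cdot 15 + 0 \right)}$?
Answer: $1946 \sqrt{285} \approx 32852.0$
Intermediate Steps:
$G = -1946$ ($G = -2 - 1944 = -1946$)
$K{\left(V \right)} = - 1946 \sqrt{V}$
$- K{\left(19 \cdot 15 + 0 \right)} = - \left(-1946\right) \sqrt{19 \cdot 15 + 0} = - \left(-1946\right) \sqrt{285 + 0} = - \left(-1946\right) \sqrt{285} = 1946 \sqrt{285}$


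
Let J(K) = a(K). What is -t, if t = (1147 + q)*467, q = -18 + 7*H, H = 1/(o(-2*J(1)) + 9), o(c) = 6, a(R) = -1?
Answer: -7911914/15 ≈ -5.2746e+5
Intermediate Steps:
J(K) = -1
H = 1/15 (H = 1/(6 + 9) = 1/15 ≈ 0.066667)
q = -263/15 (q = -18 + 7*(1/15) = -18 + 7/15 = -263/15 ≈ -17.533)
t = 7911914/15 (t = (1147 - 263/15)*467 = (16942/15)*467 = 7911914/15 ≈ 5.2746e+5)
-t = -1*7911914/15 = -7911914/15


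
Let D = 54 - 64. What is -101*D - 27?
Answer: 983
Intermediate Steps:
D = -10
-101*D - 27 = -101*(-10) - 27 = 1010 - 27 = 983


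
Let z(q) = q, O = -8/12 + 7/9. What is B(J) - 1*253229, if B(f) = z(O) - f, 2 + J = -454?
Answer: -2274956/9 ≈ -2.5277e+5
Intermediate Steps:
J = -456 (J = -2 - 454 = -456)
O = ⅑ (O = -8*1/12 + 7*(⅑) = -⅔ + 7/9 = ⅑ ≈ 0.11111)
B(f) = ⅑ - f
B(J) - 1*253229 = (⅑ - 1*(-456)) - 1*253229 = (⅑ + 456) - 253229 = 4105/9 - 253229 = -2274956/9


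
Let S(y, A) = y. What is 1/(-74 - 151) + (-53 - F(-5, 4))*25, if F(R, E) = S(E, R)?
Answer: -320626/225 ≈ -1425.0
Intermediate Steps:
F(R, E) = E
1/(-74 - 151) + (-53 - F(-5, 4))*25 = 1/(-74 - 151) + (-53 - 1*4)*25 = 1/(-225) + (-53 - 4)*25 = -1/225 - 57*25 = -1/225 - 1425 = -320626/225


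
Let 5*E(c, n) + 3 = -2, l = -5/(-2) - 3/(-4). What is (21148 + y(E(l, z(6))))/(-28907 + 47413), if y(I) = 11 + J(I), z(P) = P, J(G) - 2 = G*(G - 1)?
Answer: 21163/18506 ≈ 1.1436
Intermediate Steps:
J(G) = 2 + G*(-1 + G) (J(G) = 2 + G*(G - 1) = 2 + G*(-1 + G))
l = 13/4 (l = -5*(-1/2) - 3*(-1/4) = 5/2 + 3/4 = 13/4 ≈ 3.2500)
E(c, n) = -1 (E(c, n) = -3/5 + (1/5)*(-2) = -3/5 - 2/5 = -1)
y(I) = 13 + I**2 - I (y(I) = 11 + (2 + I**2 - I) = 13 + I**2 - I)
(21148 + y(E(l, z(6))))/(-28907 + 47413) = (21148 + (13 + (-1)**2 - 1*(-1)))/(-28907 + 47413) = (21148 + (13 + 1 + 1))/18506 = (21148 + 15)*(1/18506) = 21163*(1/18506) = 21163/18506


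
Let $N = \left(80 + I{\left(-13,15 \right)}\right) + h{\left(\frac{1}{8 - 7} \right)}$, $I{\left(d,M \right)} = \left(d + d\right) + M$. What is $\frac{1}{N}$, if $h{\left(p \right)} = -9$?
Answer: $\frac{1}{60} \approx 0.016667$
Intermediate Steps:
$I{\left(d,M \right)} = M + 2 d$ ($I{\left(d,M \right)} = 2 d + M = M + 2 d$)
$N = 60$ ($N = \left(80 + \left(15 + 2 \left(-13\right)\right)\right) - 9 = \left(80 + \left(15 - 26\right)\right) - 9 = \left(80 - 11\right) - 9 = 69 - 9 = 60$)
$\frac{1}{N} = \frac{1}{60}$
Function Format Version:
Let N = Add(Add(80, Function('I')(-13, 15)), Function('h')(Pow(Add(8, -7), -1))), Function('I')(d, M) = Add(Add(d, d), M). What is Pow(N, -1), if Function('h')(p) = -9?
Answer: Rational(1, 60) ≈ 0.016667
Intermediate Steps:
Function('I')(d, M) = Add(M, Mul(2, d)) (Function('I')(d, M) = Add(Mul(2, d), M) = Add(M, Mul(2, d)))
N = 60 (N = Add(Add(80, Add(15, Mul(2, -13))), -9) = Add(Add(80, Add(15, -26)), -9) = Add(Add(80, -11), -9) = Add(69, -9) = 60)
Pow(N, -1) = Pow(60, -1) = Rational(1, 60)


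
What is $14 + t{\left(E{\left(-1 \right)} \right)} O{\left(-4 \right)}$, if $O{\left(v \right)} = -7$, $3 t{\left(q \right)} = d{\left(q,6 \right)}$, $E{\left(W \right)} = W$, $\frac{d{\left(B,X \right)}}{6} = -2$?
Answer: $42$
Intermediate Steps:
$d{\left(B,X \right)} = -12$ ($d{\left(B,X \right)} = 6 \left(-2\right) = -12$)
$t{\left(q \right)} = -4$ ($t{\left(q \right)} = \frac{1}{3} \left(-12\right) = -4$)
$14 + t{\left(E{\left(-1 \right)} \right)} O{\left(-4 \right)} = 14 - -28 = 14 + 28 = 42$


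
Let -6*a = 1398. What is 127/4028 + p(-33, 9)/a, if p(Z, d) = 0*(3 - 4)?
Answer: 127/4028 ≈ 0.031529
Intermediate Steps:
a = -233 (a = -⅙*1398 = -233)
p(Z, d) = 0 (p(Z, d) = 0*(-1) = 0)
127/4028 + p(-33, 9)/a = 127/4028 + 0/(-233) = 127*(1/4028) + 0*(-1/233) = 127/4028 + 0 = 127/4028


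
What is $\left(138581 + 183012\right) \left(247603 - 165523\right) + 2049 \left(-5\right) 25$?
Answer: $26396097315$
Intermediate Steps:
$\left(138581 + 183012\right) \left(247603 - 165523\right) + 2049 \left(-5\right) 25 = 321593 \cdot 82080 - 256125 = 26396353440 - 256125 = 26396097315$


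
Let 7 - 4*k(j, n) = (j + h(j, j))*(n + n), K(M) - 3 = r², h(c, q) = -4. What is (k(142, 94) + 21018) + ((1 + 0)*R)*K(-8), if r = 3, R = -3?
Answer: 57991/4 ≈ 14498.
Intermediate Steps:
K(M) = 12 (K(M) = 3 + 3² = 3 + 9 = 12)
k(j, n) = 7/4 - n*(-4 + j)/2 (k(j, n) = 7/4 - (j - 4)*(n + n)/4 = 7/4 - (-4 + j)*2*n/4 = 7/4 - n*(-4 + j)/2)
(k(142, 94) + 21018) + ((1 + 0)*R)*K(-8) = ((7/4 + 2*94 - ½*142*94) + 21018) + ((1 + 0)*(-3))*12 = ((7/4 + 188 - 6674) + 21018) + (1*(-3))*12 = (-25937/4 + 21018) - 3*12 = 58135/4 - 36 = 57991/4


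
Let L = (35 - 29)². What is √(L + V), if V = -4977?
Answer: 9*I*√61 ≈ 70.292*I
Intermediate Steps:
L = 36 (L = 6² = 36)
√(L + V) = √(36 - 4977) = √(-4941) = 9*I*√61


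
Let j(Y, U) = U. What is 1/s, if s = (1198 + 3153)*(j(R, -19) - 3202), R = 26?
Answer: -1/14014571 ≈ -7.1354e-8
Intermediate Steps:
s = -14014571 (s = (1198 + 3153)*(-19 - 3202) = 4351*(-3221) = -14014571)
1/s = 1/(-14014571) = -1/14014571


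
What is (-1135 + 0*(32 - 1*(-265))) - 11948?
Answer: -13083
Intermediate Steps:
(-1135 + 0*(32 - 1*(-265))) - 11948 = (-1135 + 0*(32 + 265)) - 11948 = (-1135 + 0*297) - 11948 = (-1135 + 0) - 11948 = -1135 - 11948 = -13083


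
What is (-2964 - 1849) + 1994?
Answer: -2819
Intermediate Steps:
(-2964 - 1849) + 1994 = -4813 + 1994 = -2819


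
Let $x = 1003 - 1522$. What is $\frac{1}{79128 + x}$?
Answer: $\frac{1}{78609} \approx 1.2721 \cdot 10^{-5}$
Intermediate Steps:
$x = -519$ ($x = 1003 - 1522 = -519$)
$\frac{1}{79128 + x} = \frac{1}{79128 - 519} = \frac{1}{78609}$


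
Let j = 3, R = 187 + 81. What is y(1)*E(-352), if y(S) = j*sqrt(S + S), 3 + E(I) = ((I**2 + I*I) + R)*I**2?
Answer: 92212826103*sqrt(2) ≈ 1.3041e+11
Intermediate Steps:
R = 268
E(I) = -3 + I**2*(268 + 2*I**2) (E(I) = -3 + ((I**2 + I*I) + 268)*I**2 = -3 + ((I**2 + I**2) + 268)*I**2 = -3 + (2*I**2 + 268)*I**2 = -3 + (268 + 2*I**2)*I**2 = -3 + I**2*(268 + 2*I**2))
y(S) = 3*sqrt(2)*sqrt(S) (y(S) = 3*sqrt(S + S) = 3*sqrt(2*S) = 3*(sqrt(2)*sqrt(S)) = 3*sqrt(2)*sqrt(S))
y(1)*E(-352) = (3*sqrt(2)*sqrt(1))*(-3 + 2*(-352)**4 + 268*(-352)**2) = (3*sqrt(2)*1)*(-3 + 2*15352201216 + 268*123904) = (3*sqrt(2))*(-3 + 30704402432 + 33206272) = (3*sqrt(2))*30737608701 = 92212826103*sqrt(2)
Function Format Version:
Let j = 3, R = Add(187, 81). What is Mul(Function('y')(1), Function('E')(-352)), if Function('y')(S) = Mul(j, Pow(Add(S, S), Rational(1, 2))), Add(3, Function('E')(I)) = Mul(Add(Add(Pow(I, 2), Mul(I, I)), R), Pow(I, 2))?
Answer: Mul(92212826103, Pow(2, Rational(1, 2))) ≈ 1.3041e+11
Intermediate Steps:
R = 268
Function('E')(I) = Add(-3, Mul(Pow(I, 2), Add(268, Mul(2, Pow(I, 2))))) (Function('E')(I) = Add(-3, Mul(Add(Add(Pow(I, 2), Mul(I, I)), 268), Pow(I, 2))) = Add(-3, Mul(Add(Add(Pow(I, 2), Pow(I, 2)), 268), Pow(I, 2))) = Add(-3, Mul(Add(Mul(2, Pow(I, 2)), 268), Pow(I, 2))) = Add(-3, Mul(Add(268, Mul(2, Pow(I, 2))), Pow(I, 2))) = Add(-3, Mul(Pow(I, 2), Add(268, Mul(2, Pow(I, 2))))))
Function('y')(S) = Mul(3, Pow(2, Rational(1, 2)), Pow(S, Rational(1, 2))) (Function('y')(S) = Mul(3, Pow(Add(S, S), Rational(1, 2))) = Mul(3, Pow(Mul(2, S), Rational(1, 2))) = Mul(3, Mul(Pow(2, Rational(1, 2)), Pow(S, Rational(1, 2)))) = Mul(3, Pow(2, Rational(1, 2)), Pow(S, Rational(1, 2))))
Mul(Function('y')(1), Function('E')(-352)) = Mul(Mul(3, Pow(2, Rational(1, 2)), Pow(1, Rational(1, 2))), Add(-3, Mul(2, Pow(-352, 4)), Mul(268, Pow(-352, 2)))) = Mul(Mul(3, Pow(2, Rational(1, 2)), 1), Add(-3, Mul(2, 15352201216), Mul(268, 123904))) = Mul(Mul(3, Pow(2, Rational(1, 2))), Add(-3, 30704402432, 33206272)) = Mul(Mul(3, Pow(2, Rational(1, 2))), 30737608701) = Mul(92212826103, Pow(2, Rational(1, 2)))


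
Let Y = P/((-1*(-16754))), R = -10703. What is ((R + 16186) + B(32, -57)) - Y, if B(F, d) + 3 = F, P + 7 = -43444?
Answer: 92391499/16754 ≈ 5514.6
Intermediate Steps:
P = -43451 (P = -7 - 43444 = -43451)
B(F, d) = -3 + F
Y = -43451/16754 (Y = -43451/((-1*(-16754))) = -43451/16754 ≈ -2.5935)
((R + 16186) + B(32, -57)) - Y = ((-10703 + 16186) + (-3 + 32)) - 1*(-43451/16754) = (5483 + 29) + 43451/16754 = 5512 + 43451/16754 = 92391499/16754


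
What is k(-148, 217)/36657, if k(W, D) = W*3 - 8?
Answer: -452/36657 ≈ -0.012331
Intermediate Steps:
k(W, D) = -8 + 3*W (k(W, D) = 3*W - 8 = -8 + 3*W)
k(-148, 217)/36657 = (-8 + 3*(-148))/36657 = (-8 - 444)*(1/36657) = -452*1/36657 = -452/36657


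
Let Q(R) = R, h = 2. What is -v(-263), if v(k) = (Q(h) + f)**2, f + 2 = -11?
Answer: -121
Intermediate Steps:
f = -13 (f = -2 - 11 = -13)
v(k) = 121 (v(k) = (2 - 13)**2 = (-11)**2 = 121)
-v(-263) = -1*121 = -121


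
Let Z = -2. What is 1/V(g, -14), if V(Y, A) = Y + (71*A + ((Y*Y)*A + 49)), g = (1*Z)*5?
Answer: -1/2355 ≈ -0.00042463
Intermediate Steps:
g = -10 (g = (1*(-2))*5 = -2*5 = -10)
V(Y, A) = 49 + Y + 71*A + A*Y² (V(Y, A) = Y + (71*A + (Y²*A + 49)) = Y + (71*A + (A*Y² + 49)) = Y + (71*A + (49 + A*Y²)) = Y + (49 + 71*A + A*Y²) = 49 + Y + 71*A + A*Y²)
1/V(g, -14) = 1/(49 - 10 + 71*(-14) - 14*(-10)²) = 1/(49 - 10 - 994 - 14*100) = 1/(49 - 10 - 994 - 1400) = 1/(-2355) = -1/2355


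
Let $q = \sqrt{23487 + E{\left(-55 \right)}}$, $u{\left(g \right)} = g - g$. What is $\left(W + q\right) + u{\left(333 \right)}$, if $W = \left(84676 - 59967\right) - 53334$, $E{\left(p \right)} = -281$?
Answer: $-28625 + \sqrt{23206} \approx -28473.0$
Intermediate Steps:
$W = -28625$ ($W = 24709 - 53334 = -28625$)
$u{\left(g \right)} = 0$
$q = \sqrt{23206}$ ($q = \sqrt{23487 - 281} = \sqrt{23206} \approx 152.34$)
$\left(W + q\right) + u{\left(333 \right)} = \left(-28625 + \sqrt{23206}\right) + 0 = -28625 + \sqrt{23206}$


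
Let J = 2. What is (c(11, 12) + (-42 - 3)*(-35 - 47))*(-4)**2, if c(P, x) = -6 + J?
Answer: 58976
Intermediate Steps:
c(P, x) = -4 (c(P, x) = -6 + 2 = -4)
(c(11, 12) + (-42 - 3)*(-35 - 47))*(-4)**2 = (-4 + (-42 - 3)*(-35 - 47))*(-4)**2 = (-4 - 45*(-82))*16 = (-4 + 3690)*16 = 3686*16 = 58976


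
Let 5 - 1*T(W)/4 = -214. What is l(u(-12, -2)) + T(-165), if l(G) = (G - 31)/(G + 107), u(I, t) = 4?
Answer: 32403/37 ≈ 875.76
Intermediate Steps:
l(G) = (-31 + G)/(107 + G)
T(W) = 876 (T(W) = 20 - 4*(-214) = 20 + 856 = 876)
l(u(-12, -2)) + T(-165) = (-31 + 4)/(107 + 4) + 876 = -27/111 + 876 = (1/111)*(-27) + 876 = -9/37 + 876 = 32403/37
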